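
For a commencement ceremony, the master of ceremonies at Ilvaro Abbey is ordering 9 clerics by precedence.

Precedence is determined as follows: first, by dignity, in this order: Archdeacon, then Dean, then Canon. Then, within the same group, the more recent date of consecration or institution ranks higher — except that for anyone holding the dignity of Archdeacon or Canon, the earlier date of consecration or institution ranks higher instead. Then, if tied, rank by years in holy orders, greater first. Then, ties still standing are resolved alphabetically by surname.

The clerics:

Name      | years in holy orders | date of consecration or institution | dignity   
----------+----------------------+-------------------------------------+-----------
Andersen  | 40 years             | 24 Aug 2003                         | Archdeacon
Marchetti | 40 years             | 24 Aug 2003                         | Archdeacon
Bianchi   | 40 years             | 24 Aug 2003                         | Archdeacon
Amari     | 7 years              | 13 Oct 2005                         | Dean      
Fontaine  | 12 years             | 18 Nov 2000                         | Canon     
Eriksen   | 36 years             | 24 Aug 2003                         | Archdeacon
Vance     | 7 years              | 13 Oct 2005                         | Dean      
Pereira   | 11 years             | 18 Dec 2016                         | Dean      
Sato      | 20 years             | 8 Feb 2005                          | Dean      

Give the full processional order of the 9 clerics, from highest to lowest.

Andersen, Bianchi, Marchetti, Eriksen, Pereira, Amari, Vance, Sato, Fontaine

By dignity: Andersen, Bianchi, Marchetti and Eriksen (Archdeacon); then Pereira, Amari, Vance and Sato (Dean); then Fontaine (Canon).
Andersen, Bianchi, Marchetti and Eriksen all have date of consecration or institution 24 Aug 2003, so the next rule applies.
Among Andersen, Bianchi, Marchetti and Eriksen, by years in holy orders (higher first): Andersen, Bianchi and Marchetti (40 years) before Eriksen (36 years).
Among Andersen, Bianchi and Marchetti, alphabetically by surname: Andersen before Bianchi before Marchetti.
Among Pereira, Amari, Vance and Sato, by date of consecration or institution (later first): Pereira (18 Dec 2016) before Amari and Vance (13 Oct 2005) before Sato (8 Feb 2005).
Amari and Vance both have years in holy orders 7 years, so the next rule applies.
Among Amari and Vance, alphabetically by surname: Amari before Vance.
Full order: Andersen, Bianchi, Marchetti, Eriksen, Pereira, Amari, Vance, Sato, Fontaine.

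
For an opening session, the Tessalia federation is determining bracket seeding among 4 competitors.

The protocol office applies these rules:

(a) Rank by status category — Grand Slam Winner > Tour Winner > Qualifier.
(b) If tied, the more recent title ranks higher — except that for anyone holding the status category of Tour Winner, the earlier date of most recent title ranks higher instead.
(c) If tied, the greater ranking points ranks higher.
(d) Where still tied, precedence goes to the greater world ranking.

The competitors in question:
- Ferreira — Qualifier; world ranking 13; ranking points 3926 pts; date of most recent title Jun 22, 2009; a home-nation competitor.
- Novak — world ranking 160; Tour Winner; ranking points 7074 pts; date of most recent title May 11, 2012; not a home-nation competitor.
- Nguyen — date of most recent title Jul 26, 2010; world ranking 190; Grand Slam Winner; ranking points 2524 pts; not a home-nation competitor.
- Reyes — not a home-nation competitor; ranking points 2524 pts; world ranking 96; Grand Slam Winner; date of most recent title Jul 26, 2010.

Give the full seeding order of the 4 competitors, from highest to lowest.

By status category: Nguyen and Reyes (Grand Slam Winner); then Novak (Tour Winner); then Ferreira (Qualifier).
Nguyen and Reyes both have date of most recent title Jul 26, 2010, so the next rule applies.
Nguyen and Reyes both have ranking points 2524 pts, so the next rule applies.
Among Nguyen and Reyes, by world ranking (higher first): Nguyen (190) before Reyes (96).
Full order: Nguyen, Reyes, Novak, Ferreira.

Nguyen, Reyes, Novak, Ferreira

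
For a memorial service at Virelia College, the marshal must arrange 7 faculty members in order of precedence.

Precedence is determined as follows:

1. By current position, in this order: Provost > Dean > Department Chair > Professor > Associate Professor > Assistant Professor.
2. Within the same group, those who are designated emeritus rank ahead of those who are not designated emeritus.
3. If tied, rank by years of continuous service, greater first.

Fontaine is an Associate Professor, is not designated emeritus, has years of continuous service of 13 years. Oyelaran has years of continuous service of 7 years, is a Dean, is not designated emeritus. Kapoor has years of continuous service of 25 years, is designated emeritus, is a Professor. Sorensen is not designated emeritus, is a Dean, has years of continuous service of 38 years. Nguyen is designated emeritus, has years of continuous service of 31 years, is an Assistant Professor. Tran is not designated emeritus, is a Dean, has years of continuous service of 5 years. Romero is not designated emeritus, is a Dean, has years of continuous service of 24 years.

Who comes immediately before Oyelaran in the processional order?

By current position: Sorensen, Romero, Oyelaran and Tran (Dean); then Kapoor (Professor); then Fontaine (Associate Professor); then Nguyen (Assistant Professor).
Sorensen, Romero, Oyelaran and Tran are each not designated emeritus, so the next rule applies.
Among Sorensen, Romero, Oyelaran and Tran, by years of continuous service (higher first): Sorensen (38 years) before Romero (24 years) before Oyelaran (7 years) before Tran (5 years).
Order: Sorensen, Romero, Oyelaran, Tran, Kapoor, Fontaine, Nguyen.

Romero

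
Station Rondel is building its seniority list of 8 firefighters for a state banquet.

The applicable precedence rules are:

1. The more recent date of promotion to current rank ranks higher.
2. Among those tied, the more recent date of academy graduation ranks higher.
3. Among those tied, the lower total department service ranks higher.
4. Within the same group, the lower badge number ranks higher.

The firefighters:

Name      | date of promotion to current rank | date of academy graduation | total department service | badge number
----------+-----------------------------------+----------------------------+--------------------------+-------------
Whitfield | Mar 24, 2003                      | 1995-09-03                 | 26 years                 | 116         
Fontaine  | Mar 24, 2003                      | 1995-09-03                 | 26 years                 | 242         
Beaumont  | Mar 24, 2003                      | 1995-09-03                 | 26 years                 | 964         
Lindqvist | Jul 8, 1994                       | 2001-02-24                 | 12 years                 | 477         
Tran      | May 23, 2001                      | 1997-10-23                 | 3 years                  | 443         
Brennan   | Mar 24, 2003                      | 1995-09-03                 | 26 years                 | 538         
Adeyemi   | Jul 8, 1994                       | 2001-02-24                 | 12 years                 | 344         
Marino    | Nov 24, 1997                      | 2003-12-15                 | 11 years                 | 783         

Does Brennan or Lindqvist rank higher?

Brennan

By date of promotion to current rank (later first): Whitfield, Fontaine, Brennan and Beaumont (each Mar 24, 2003); then Tran (May 23, 2001); then Marino (Nov 24, 1997); then Adeyemi and Lindqvist (both Jul 8, 1994).
Whitfield, Fontaine, Brennan and Beaumont all have date of academy graduation 1995-09-03, so the next rule applies.
Whitfield, Fontaine, Brennan and Beaumont all have total department service 26 years, so the next rule applies.
Among Whitfield, Fontaine, Brennan and Beaumont, by badge number (lower first): Whitfield (116) before Fontaine (242) before Brennan (538) before Beaumont (964).
Adeyemi and Lindqvist both have date of academy graduation 2001-02-24, so the next rule applies.
Adeyemi and Lindqvist both have total department service 12 years, so the next rule applies.
Among Adeyemi and Lindqvist, by badge number (lower first): Adeyemi (344) before Lindqvist (477).
So Brennan takes precedence.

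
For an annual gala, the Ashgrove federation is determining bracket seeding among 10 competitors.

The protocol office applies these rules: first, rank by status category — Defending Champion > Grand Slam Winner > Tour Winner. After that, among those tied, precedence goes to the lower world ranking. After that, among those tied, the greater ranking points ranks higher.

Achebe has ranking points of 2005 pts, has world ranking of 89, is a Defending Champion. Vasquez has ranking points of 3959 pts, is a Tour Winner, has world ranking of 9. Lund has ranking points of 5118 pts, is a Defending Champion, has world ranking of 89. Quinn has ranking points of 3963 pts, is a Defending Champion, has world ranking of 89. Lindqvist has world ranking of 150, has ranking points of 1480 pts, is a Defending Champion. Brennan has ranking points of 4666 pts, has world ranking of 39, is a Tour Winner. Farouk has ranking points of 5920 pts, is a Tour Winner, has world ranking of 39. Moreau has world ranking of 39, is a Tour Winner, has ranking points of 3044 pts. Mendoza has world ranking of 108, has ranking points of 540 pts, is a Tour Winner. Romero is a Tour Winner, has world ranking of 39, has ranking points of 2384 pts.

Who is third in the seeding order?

Achebe

By status category: Lund, Quinn, Achebe and Lindqvist (Defending Champion); then Vasquez, Farouk, Brennan, Moreau, Romero and Mendoza (Tour Winner).
Among Lund, Quinn, Achebe and Lindqvist, by world ranking (lower first): Lund, Quinn and Achebe (89) before Lindqvist (150).
Among Lund, Quinn and Achebe, by ranking points (higher first): Lund (5118 pts) before Quinn (3963 pts) before Achebe (2005 pts).
Among Vasquez, Farouk, Brennan, Moreau, Romero and Mendoza, by world ranking (lower first): Vasquez (9) before Farouk, Brennan, Moreau and Romero (39) before Mendoza (108).
Among Farouk, Brennan, Moreau and Romero, by ranking points (higher first): Farouk (5920 pts) before Brennan (4666 pts) before Moreau (3044 pts) before Romero (2384 pts).
Order: Lund, Quinn, Achebe, Lindqvist, Vasquez, Farouk, Brennan, Moreau, Romero, Mendoza.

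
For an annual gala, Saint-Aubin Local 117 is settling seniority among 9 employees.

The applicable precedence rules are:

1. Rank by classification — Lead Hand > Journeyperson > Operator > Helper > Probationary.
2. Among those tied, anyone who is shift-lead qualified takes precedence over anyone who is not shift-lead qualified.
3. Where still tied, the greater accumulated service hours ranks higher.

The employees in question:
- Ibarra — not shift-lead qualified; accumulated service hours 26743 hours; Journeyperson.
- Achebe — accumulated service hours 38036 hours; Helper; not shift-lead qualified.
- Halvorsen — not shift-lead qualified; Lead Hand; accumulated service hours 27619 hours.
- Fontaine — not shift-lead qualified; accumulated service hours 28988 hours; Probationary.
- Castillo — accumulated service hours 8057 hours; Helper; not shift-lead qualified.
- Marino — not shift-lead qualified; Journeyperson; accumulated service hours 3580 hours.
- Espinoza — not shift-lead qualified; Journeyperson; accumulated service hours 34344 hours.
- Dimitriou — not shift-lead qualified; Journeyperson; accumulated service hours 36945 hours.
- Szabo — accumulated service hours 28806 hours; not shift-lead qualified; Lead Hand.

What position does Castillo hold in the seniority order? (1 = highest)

By classification: Szabo and Halvorsen (Lead Hand); then Dimitriou, Espinoza, Ibarra and Marino (Journeyperson); then Achebe and Castillo (Helper); then Fontaine (Probationary).
Szabo and Halvorsen are each not shift-lead qualified, so the next rule applies.
Among Szabo and Halvorsen, by accumulated service hours (higher first): Szabo (28806 hours) before Halvorsen (27619 hours).
Dimitriou, Espinoza, Ibarra and Marino are each not shift-lead qualified, so the next rule applies.
Among Dimitriou, Espinoza, Ibarra and Marino, by accumulated service hours (higher first): Dimitriou (36945 hours) before Espinoza (34344 hours) before Ibarra (26743 hours) before Marino (3580 hours).
Achebe and Castillo are each not shift-lead qualified, so the next rule applies.
Among Achebe and Castillo, by accumulated service hours (higher first): Achebe (38036 hours) before Castillo (8057 hours).
Order: Szabo, Halvorsen, Dimitriou, Espinoza, Ibarra, Marino, Achebe, Castillo, Fontaine. So position 8.

8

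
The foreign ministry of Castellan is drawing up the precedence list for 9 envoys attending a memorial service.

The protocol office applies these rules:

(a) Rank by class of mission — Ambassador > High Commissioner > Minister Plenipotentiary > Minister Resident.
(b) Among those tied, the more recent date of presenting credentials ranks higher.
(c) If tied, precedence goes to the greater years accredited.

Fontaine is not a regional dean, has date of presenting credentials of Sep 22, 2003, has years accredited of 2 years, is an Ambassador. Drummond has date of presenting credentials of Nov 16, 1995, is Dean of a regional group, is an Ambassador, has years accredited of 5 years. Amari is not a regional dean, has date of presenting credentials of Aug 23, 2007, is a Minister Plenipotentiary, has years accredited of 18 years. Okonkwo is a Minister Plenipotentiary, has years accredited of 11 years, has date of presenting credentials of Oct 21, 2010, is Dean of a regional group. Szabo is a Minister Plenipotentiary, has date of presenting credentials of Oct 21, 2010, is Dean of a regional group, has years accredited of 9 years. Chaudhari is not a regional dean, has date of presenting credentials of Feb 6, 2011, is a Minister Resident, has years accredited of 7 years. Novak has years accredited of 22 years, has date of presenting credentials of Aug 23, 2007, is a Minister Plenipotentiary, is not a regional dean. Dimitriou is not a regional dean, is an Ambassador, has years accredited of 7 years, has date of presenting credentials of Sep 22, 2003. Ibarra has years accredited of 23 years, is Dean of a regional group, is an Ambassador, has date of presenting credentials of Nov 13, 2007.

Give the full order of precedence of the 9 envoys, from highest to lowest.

By class of mission: Ibarra, Dimitriou, Fontaine and Drummond (Ambassador); then Okonkwo, Szabo, Novak and Amari (Minister Plenipotentiary); then Chaudhari (Minister Resident).
Among Ibarra, Dimitriou, Fontaine and Drummond, by date of presenting credentials (later first): Ibarra (Nov 13, 2007) before Dimitriou and Fontaine (Sep 22, 2003) before Drummond (Nov 16, 1995).
Among Dimitriou and Fontaine, by years accredited (higher first): Dimitriou (7 years) before Fontaine (2 years).
Among Okonkwo, Szabo, Novak and Amari, by date of presenting credentials (later first): Okonkwo and Szabo (Oct 21, 2010) before Novak and Amari (Aug 23, 2007).
Among Okonkwo and Szabo, by years accredited (higher first): Okonkwo (11 years) before Szabo (9 years).
Among Novak and Amari, by years accredited (higher first): Novak (22 years) before Amari (18 years).
Full order: Ibarra, Dimitriou, Fontaine, Drummond, Okonkwo, Szabo, Novak, Amari, Chaudhari.

Ibarra, Dimitriou, Fontaine, Drummond, Okonkwo, Szabo, Novak, Amari, Chaudhari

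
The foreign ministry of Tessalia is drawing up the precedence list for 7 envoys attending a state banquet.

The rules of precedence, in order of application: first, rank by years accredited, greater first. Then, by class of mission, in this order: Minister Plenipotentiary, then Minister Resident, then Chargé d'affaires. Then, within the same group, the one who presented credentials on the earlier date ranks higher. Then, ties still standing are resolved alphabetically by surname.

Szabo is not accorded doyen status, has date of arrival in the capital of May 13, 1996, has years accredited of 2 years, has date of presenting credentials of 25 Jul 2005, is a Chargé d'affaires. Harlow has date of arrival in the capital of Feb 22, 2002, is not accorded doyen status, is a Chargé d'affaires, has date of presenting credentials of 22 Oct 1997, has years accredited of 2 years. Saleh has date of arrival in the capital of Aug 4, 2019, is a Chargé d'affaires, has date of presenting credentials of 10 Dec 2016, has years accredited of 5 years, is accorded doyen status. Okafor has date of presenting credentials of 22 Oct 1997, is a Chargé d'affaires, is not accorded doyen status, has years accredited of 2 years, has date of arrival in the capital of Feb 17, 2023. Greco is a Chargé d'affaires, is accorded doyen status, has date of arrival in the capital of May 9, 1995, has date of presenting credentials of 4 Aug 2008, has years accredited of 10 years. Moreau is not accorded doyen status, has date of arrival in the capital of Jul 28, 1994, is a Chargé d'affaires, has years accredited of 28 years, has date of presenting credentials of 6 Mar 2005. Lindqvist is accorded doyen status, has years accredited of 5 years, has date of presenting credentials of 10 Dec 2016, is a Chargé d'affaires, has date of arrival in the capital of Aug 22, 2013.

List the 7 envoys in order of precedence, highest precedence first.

By years accredited (higher first): Moreau (28 years); then Greco (10 years); then Lindqvist and Saleh (both 5 years); then Harlow, Okafor and Szabo (each 2 years).
Lindqvist and Saleh are each Chargé d'affaires, so the next rule applies.
Lindqvist and Saleh both have date of presenting credentials 10 Dec 2016, so the next rule applies.
Among Lindqvist and Saleh, alphabetically by surname: Lindqvist before Saleh.
Harlow, Okafor and Szabo are each Chargé d'affaires, so the next rule applies.
Among Harlow, Okafor and Szabo, by date of presenting credentials (earlier first): Harlow and Okafor (22 Oct 1997) before Szabo (25 Jul 2005).
Among Harlow and Okafor, alphabetically by surname: Harlow before Okafor.
Full order: Moreau, Greco, Lindqvist, Saleh, Harlow, Okafor, Szabo.

Moreau, Greco, Lindqvist, Saleh, Harlow, Okafor, Szabo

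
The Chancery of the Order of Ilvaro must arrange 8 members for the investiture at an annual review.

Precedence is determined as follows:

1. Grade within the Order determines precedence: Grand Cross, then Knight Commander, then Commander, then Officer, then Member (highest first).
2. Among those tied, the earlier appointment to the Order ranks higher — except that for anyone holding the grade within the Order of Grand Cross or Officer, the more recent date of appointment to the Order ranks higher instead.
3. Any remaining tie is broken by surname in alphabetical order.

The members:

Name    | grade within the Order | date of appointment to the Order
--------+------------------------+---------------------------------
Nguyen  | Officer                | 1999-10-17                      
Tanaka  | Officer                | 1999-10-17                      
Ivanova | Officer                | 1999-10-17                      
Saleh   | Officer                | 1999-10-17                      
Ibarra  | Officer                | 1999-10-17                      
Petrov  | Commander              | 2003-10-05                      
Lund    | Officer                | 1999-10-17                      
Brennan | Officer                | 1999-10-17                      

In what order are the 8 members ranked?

Petrov, Brennan, Ibarra, Ivanova, Lund, Nguyen, Saleh, Tanaka

By grade within the Order: Petrov (Commander); then Brennan, Ibarra, Ivanova, Lund, Nguyen, Saleh and Tanaka (Officer).
Brennan, Ibarra, Ivanova, Lund, Nguyen, Saleh and Tanaka all have date of appointment to the Order 1999-10-17, so the next rule applies.
Among Brennan, Ibarra, Ivanova, Lund, Nguyen, Saleh and Tanaka, alphabetically by surname: Brennan before Ibarra before Ivanova before Lund before Nguyen before Saleh before Tanaka.
Full order: Petrov, Brennan, Ibarra, Ivanova, Lund, Nguyen, Saleh, Tanaka.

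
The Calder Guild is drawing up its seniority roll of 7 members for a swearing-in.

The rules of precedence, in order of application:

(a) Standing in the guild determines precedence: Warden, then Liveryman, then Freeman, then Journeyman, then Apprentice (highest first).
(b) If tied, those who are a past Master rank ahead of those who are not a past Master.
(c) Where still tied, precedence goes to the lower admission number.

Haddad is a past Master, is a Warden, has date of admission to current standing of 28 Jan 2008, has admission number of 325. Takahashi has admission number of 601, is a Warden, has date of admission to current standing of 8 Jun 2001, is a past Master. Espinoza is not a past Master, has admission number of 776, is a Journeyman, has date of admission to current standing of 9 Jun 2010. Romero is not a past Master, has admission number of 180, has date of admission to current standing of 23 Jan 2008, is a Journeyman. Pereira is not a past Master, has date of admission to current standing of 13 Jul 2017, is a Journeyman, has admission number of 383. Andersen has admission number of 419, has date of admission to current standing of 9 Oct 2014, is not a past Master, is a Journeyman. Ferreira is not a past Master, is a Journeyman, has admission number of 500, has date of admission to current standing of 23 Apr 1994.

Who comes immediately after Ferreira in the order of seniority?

By standing in the guild: Haddad and Takahashi (Warden); then Romero, Pereira, Andersen, Ferreira and Espinoza (Journeyman).
Haddad and Takahashi are each a past Master, so the next rule applies.
Among Haddad and Takahashi, by admission number (lower first): Haddad (325) before Takahashi (601).
Romero, Pereira, Andersen, Ferreira and Espinoza are each not a past Master, so the next rule applies.
Among Romero, Pereira, Andersen, Ferreira and Espinoza, by admission number (lower first): Romero (180) before Pereira (383) before Andersen (419) before Ferreira (500) before Espinoza (776).
Order: Haddad, Takahashi, Romero, Pereira, Andersen, Ferreira, Espinoza.

Espinoza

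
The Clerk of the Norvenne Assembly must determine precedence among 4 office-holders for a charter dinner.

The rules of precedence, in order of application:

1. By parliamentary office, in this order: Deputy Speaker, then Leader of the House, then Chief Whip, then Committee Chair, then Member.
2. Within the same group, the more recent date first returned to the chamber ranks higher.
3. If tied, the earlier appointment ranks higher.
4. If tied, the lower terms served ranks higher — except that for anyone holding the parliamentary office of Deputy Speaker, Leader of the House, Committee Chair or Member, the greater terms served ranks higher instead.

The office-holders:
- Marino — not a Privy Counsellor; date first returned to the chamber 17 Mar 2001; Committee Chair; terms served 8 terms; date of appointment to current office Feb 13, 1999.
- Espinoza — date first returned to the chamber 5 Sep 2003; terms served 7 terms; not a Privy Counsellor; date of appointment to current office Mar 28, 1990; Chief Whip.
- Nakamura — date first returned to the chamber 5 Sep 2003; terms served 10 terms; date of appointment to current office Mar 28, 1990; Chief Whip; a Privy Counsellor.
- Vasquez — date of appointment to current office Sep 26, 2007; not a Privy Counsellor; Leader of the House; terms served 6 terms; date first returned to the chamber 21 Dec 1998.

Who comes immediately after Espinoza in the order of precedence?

Nakamura

By parliamentary office: Vasquez (Leader of the House); then Espinoza and Nakamura (Chief Whip); then Marino (Committee Chair).
Espinoza and Nakamura both have date first returned to the chamber 5 Sep 2003, so the next rule applies.
Espinoza and Nakamura both have date of appointment to current office Mar 28, 1990, so the next rule applies.
Among Espinoza and Nakamura, by terms served (lower first): Espinoza (7 terms) before Nakamura (10 terms).
Order: Vasquez, Espinoza, Nakamura, Marino.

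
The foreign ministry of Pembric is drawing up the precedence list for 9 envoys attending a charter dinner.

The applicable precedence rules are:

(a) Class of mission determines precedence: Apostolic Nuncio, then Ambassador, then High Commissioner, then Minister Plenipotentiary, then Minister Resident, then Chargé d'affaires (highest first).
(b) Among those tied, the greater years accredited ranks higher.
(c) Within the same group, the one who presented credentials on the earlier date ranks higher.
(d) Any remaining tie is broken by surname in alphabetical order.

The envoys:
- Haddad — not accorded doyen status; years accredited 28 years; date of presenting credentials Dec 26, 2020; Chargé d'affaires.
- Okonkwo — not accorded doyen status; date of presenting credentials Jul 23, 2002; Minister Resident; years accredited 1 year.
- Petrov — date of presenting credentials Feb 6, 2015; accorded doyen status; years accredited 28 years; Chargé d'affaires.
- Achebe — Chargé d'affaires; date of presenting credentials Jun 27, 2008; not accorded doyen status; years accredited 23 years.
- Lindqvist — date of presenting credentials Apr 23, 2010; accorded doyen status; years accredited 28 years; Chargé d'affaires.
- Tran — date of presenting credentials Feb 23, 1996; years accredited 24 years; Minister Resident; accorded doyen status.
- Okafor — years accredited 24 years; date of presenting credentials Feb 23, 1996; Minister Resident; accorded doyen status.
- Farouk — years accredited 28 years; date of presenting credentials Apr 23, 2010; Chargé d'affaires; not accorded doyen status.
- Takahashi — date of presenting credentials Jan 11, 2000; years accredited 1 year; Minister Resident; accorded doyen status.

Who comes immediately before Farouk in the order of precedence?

By class of mission: Okafor, Tran, Takahashi and Okonkwo (Minister Resident); then Farouk, Lindqvist, Petrov, Haddad and Achebe (Chargé d'affaires).
Among Okafor, Tran, Takahashi and Okonkwo, by years accredited (higher first): Okafor and Tran (24 years) before Takahashi and Okonkwo (1 year).
Okafor and Tran both have date of presenting credentials Feb 23, 1996, so the next rule applies.
Among Okafor and Tran, alphabetically by surname: Okafor before Tran.
Among Takahashi and Okonkwo, by date of presenting credentials (earlier first): Takahashi (Jan 11, 2000) before Okonkwo (Jul 23, 2002).
Among Farouk, Lindqvist, Petrov, Haddad and Achebe, by years accredited (higher first): Farouk, Lindqvist, Petrov and Haddad (28 years) before Achebe (23 years).
Among Farouk, Lindqvist, Petrov and Haddad, by date of presenting credentials (earlier first): Farouk and Lindqvist (Apr 23, 2010) before Petrov (Feb 6, 2015) before Haddad (Dec 26, 2020).
Among Farouk and Lindqvist, alphabetically by surname: Farouk before Lindqvist.
Order: Okafor, Tran, Takahashi, Okonkwo, Farouk, Lindqvist, Petrov, Haddad, Achebe.

Okonkwo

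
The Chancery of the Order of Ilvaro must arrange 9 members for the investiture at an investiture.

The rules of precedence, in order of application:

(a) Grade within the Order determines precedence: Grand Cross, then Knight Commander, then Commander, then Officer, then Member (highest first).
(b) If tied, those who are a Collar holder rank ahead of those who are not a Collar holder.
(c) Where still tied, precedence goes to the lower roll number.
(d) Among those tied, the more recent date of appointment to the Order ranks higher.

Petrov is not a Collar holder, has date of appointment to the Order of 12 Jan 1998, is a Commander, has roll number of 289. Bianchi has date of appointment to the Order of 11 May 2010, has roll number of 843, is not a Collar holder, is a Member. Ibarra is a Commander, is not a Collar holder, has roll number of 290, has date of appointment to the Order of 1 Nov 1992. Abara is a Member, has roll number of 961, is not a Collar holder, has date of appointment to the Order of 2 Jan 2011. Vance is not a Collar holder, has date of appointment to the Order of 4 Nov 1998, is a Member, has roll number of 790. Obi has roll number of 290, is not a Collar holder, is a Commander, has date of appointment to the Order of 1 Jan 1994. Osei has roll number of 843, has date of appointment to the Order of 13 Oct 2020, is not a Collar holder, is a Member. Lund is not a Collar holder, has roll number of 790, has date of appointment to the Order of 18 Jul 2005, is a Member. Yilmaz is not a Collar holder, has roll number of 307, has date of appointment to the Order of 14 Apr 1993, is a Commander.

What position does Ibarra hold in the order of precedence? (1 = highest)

By grade within the Order: Petrov, Obi, Ibarra and Yilmaz (Commander); then Lund, Vance, Osei, Bianchi and Abara (Member).
Petrov, Obi, Ibarra and Yilmaz are each not a Collar holder, so the next rule applies.
Among Petrov, Obi, Ibarra and Yilmaz, by roll number (lower first): Petrov (289) before Obi and Ibarra (290) before Yilmaz (307).
Among Obi and Ibarra, by date of appointment to the Order (later first): Obi (1 Jan 1994) before Ibarra (1 Nov 1992).
Lund, Vance, Osei, Bianchi and Abara are each not a Collar holder, so the next rule applies.
Among Lund, Vance, Osei, Bianchi and Abara, by roll number (lower first): Lund and Vance (790) before Osei and Bianchi (843) before Abara (961).
Among Lund and Vance, by date of appointment to the Order (later first): Lund (18 Jul 2005) before Vance (4 Nov 1998).
Among Osei and Bianchi, by date of appointment to the Order (later first): Osei (13 Oct 2020) before Bianchi (11 May 2010).
Order: Petrov, Obi, Ibarra, Yilmaz, Lund, Vance, Osei, Bianchi, Abara. So position 3.

3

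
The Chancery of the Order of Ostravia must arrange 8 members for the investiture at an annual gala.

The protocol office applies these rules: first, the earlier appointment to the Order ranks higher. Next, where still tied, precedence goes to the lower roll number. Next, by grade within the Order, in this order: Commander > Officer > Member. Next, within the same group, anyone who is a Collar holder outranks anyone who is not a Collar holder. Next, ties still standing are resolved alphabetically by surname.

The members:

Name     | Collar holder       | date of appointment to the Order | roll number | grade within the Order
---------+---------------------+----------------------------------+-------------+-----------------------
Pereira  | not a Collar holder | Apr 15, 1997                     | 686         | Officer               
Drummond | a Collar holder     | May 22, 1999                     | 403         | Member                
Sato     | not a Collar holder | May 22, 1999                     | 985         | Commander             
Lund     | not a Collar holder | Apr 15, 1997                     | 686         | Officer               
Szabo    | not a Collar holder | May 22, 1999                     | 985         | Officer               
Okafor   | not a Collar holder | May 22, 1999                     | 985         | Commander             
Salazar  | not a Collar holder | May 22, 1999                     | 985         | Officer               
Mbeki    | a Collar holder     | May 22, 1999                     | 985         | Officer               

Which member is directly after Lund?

By date of appointment to the Order (earlier first): Lund and Pereira (both Apr 15, 1997); then Drummond, Okafor, Sato, Mbeki, Salazar and Szabo (each May 22, 1999).
Lund and Pereira both have roll number 686, so the next rule applies.
Lund and Pereira are each Officer, so the next rule applies.
Lund and Pereira are each not a Collar holder, so the next rule applies.
Among Lund and Pereira, alphabetically by surname: Lund before Pereira.
Among Drummond, Okafor, Sato, Mbeki, Salazar and Szabo, by roll number (lower first): Drummond (403) before Okafor, Sato, Mbeki, Salazar and Szabo (985).
Among Okafor, Sato, Mbeki, Salazar and Szabo, by grade within the Order: Okafor and Sato (Commander) before Mbeki, Salazar and Szabo (Officer).
Okafor and Sato are each not a Collar holder, so the next rule applies.
Among Okafor and Sato, alphabetically by surname: Okafor before Sato.
Among Mbeki, Salazar and Szabo, a Collar holder before not a Collar holder: Mbeki (a Collar holder) before Salazar and Szabo (not a Collar holder).
Among Salazar and Szabo, alphabetically by surname: Salazar before Szabo.
Order: Lund, Pereira, Drummond, Okafor, Sato, Mbeki, Salazar, Szabo.

Pereira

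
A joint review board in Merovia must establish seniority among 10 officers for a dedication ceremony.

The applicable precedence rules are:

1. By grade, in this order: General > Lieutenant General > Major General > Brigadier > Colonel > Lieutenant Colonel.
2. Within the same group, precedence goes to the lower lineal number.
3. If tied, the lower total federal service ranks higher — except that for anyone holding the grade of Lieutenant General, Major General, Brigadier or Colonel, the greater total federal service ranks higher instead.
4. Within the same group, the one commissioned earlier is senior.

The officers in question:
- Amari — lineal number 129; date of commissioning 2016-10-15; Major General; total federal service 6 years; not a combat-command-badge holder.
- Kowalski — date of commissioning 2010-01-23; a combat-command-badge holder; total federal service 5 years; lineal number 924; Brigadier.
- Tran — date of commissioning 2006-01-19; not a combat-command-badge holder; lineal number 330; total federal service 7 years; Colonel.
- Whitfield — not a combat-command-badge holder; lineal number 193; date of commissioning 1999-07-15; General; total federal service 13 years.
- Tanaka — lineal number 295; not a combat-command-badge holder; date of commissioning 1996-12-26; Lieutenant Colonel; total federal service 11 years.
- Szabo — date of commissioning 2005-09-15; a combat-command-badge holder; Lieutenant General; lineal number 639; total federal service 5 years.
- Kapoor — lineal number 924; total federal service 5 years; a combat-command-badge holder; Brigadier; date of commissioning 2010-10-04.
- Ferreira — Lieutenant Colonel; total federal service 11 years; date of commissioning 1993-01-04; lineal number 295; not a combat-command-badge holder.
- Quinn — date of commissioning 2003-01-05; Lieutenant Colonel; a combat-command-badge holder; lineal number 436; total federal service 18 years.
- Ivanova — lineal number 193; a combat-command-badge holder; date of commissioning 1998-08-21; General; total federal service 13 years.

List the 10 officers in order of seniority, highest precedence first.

By grade: Ivanova and Whitfield (General); then Szabo (Lieutenant General); then Amari (Major General); then Kowalski and Kapoor (Brigadier); then Tran (Colonel); then Ferreira, Tanaka and Quinn (Lieutenant Colonel).
Ivanova and Whitfield both have lineal number 193, so the next rule applies.
Ivanova and Whitfield both have total federal service 13 years, so the next rule applies.
Among Ivanova and Whitfield, by date of commissioning (earlier first): Ivanova (1998-08-21) before Whitfield (1999-07-15).
Kowalski and Kapoor both have lineal number 924, so the next rule applies.
Kowalski and Kapoor both have total federal service 5 years, so the next rule applies.
Among Kowalski and Kapoor, by date of commissioning (earlier first): Kowalski (2010-01-23) before Kapoor (2010-10-04).
Among Ferreira, Tanaka and Quinn, by lineal number (lower first): Ferreira and Tanaka (295) before Quinn (436).
Ferreira and Tanaka both have total federal service 11 years, so the next rule applies.
Among Ferreira and Tanaka, by date of commissioning (earlier first): Ferreira (1993-01-04) before Tanaka (1996-12-26).
Full order: Ivanova, Whitfield, Szabo, Amari, Kowalski, Kapoor, Tran, Ferreira, Tanaka, Quinn.

Ivanova, Whitfield, Szabo, Amari, Kowalski, Kapoor, Tran, Ferreira, Tanaka, Quinn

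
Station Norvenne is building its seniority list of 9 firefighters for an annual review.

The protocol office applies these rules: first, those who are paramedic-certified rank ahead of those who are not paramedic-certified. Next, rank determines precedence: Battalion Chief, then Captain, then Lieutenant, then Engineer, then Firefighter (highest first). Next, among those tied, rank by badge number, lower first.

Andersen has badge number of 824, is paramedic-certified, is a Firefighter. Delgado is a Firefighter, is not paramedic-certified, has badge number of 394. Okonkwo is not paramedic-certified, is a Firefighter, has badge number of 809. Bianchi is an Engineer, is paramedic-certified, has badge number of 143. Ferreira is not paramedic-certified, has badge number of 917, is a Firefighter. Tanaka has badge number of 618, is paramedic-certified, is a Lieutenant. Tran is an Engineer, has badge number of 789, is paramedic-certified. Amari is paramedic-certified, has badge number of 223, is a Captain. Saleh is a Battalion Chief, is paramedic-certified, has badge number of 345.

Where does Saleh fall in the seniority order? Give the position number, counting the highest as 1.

By the first rule: Saleh, Amari, Tanaka, Bianchi, Tran and Andersen (each paramedic-certified); then Delgado, Okonkwo and Ferreira (each not paramedic-certified).
Among Saleh, Amari, Tanaka, Bianchi, Tran and Andersen, by rank: Saleh (Battalion Chief) before Amari (Captain) before Tanaka (Lieutenant) before Bianchi and Tran (Engineer) before Andersen (Firefighter).
Among Bianchi and Tran, by badge number (lower first): Bianchi (143) before Tran (789).
Delgado, Okonkwo and Ferreira are each Firefighter, so the next rule applies.
Among Delgado, Okonkwo and Ferreira, by badge number (lower first): Delgado (394) before Okonkwo (809) before Ferreira (917).
Order: Saleh, Amari, Tanaka, Bianchi, Tran, Andersen, Delgado, Okonkwo, Ferreira. So position 1.

1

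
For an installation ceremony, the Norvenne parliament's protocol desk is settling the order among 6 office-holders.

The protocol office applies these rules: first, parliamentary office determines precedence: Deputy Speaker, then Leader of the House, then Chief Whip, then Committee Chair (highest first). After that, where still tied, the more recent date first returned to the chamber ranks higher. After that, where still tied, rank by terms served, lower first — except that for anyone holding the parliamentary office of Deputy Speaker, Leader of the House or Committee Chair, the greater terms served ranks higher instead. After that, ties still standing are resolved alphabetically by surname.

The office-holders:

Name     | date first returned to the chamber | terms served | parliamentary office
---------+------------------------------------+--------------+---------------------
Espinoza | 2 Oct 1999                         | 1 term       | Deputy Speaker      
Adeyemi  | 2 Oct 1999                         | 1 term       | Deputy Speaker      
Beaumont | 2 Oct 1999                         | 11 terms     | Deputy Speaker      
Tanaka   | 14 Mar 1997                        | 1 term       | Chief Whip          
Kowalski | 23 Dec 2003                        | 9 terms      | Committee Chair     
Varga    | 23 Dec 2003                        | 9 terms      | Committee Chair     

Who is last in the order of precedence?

Varga

By parliamentary office: Beaumont, Adeyemi and Espinoza (Deputy Speaker); then Tanaka (Chief Whip); then Kowalski and Varga (Committee Chair).
Beaumont, Adeyemi and Espinoza all have date first returned to the chamber 2 Oct 1999, so the next rule applies.
Among Beaumont, Adeyemi and Espinoza, by terms served (higher first) (reversed rule for this group): Beaumont (11 terms) before Adeyemi and Espinoza (1 term).
Among Adeyemi and Espinoza, alphabetically by surname: Adeyemi before Espinoza.
Kowalski and Varga both have date first returned to the chamber 23 Dec 2003, so the next rule applies.
Kowalski and Varga both have terms served 9 terms, so the next rule applies.
Among Kowalski and Varga, alphabetically by surname: Kowalski before Varga.
Order: Beaumont, Adeyemi, Espinoza, Tanaka, Kowalski, Varga.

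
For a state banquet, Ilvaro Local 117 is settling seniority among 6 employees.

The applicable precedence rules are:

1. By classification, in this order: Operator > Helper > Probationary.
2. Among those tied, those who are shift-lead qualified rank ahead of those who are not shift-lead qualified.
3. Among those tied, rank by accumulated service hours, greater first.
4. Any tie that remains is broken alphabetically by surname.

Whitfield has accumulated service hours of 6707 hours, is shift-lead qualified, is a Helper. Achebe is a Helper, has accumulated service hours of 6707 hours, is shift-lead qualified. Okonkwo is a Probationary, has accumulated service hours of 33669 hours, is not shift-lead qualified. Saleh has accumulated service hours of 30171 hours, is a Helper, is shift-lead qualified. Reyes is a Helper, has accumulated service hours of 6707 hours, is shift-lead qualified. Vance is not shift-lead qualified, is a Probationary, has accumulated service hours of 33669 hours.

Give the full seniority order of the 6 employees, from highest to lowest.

Saleh, Achebe, Reyes, Whitfield, Okonkwo, Vance

By classification: Saleh, Achebe, Reyes and Whitfield (Helper); then Okonkwo and Vance (Probationary).
Saleh, Achebe, Reyes and Whitfield are each shift-lead qualified, so the next rule applies.
Among Saleh, Achebe, Reyes and Whitfield, by accumulated service hours (higher first): Saleh (30171 hours) before Achebe, Reyes and Whitfield (6707 hours).
Among Achebe, Reyes and Whitfield, alphabetically by surname: Achebe before Reyes before Whitfield.
Okonkwo and Vance are each not shift-lead qualified, so the next rule applies.
Okonkwo and Vance both have accumulated service hours 33669 hours, so the next rule applies.
Among Okonkwo and Vance, alphabetically by surname: Okonkwo before Vance.
Full order: Saleh, Achebe, Reyes, Whitfield, Okonkwo, Vance.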